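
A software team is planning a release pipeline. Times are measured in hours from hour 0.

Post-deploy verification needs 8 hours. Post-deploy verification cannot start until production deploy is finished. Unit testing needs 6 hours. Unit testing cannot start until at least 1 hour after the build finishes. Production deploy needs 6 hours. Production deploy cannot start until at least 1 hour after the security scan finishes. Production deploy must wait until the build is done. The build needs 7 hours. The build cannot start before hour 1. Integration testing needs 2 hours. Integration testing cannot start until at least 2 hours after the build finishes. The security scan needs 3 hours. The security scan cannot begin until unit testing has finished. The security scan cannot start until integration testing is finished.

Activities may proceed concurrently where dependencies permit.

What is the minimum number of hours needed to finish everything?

After its own release at hour 1, the build can start at hour 1 and finishes at hour 8.
Integration testing cannot begin until the build (finishes hour 8, plus 2-hour gap → hour 10). It runs from hour 10 to 10 + 2 = hour 12.
Unit testing cannot begin until the build (finishes hour 8, plus 1-hour gap → hour 9). It runs from hour 9 to 9 + 6 = hour 15.
For the security scan: unit testing (finishes hour 15); integration testing (finishes hour 12). Taking the maximum gives a start of hour 15, and it finishes at 15 + 3 = hour 18.
Production deploy has to wait for the security scan (finishes hour 18, plus 1-hour gap → hour 19); the build (finishes hour 8). The latest of these is hour 19, so production deploy runs hour 19 to 19 + 6 = hour 25.
After production deploy (finishes hour 25), post-deploy verification can start at hour 25 and finishes at hour 33.
All tasks are finished once the last one completes. Finish times: The build at 8, Unit testing at 15, Integration testing at 12, The security scan at 18, Production deploy at 25, Post-deploy verification at 33. The latest is hour 33.

33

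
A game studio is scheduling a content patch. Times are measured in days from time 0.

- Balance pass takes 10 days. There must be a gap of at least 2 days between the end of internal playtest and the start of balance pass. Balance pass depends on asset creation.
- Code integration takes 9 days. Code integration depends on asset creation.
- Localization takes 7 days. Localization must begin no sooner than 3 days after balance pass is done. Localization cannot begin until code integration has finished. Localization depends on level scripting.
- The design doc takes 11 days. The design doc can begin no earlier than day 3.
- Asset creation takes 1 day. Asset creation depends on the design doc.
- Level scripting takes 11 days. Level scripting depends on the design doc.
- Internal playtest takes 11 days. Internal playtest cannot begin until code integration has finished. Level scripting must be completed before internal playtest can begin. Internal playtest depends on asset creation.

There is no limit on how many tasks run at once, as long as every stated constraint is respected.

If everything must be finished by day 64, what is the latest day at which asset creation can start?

21

Localization has no dependents, so it just needs to finish by day 64. Starting by 64 − 7 = day 57 achieves that.
Balance pass feeds into localization (must start by day 57, minus 3-day gap → day 54); so balance pass must finish by day 54 and therefore start by day 44.
Internal playtest feeds into balance pass (must start by day 44, minus 2-day gap → day 42); so internal playtest must finish by day 42 and therefore start by day 31.
For code integration: internal playtest (must start by day 31); localization (must start by day 57). The most restrictive is day 31; with a 9-day duration, code integration must start by day 22.
Asset creation feeds code integration (must start by day 22); internal playtest (must start by day 31); balance pass (must start by day 44). Taking the minimum, asset creation must finish by day 22 and start by 22 − 1 = day 21.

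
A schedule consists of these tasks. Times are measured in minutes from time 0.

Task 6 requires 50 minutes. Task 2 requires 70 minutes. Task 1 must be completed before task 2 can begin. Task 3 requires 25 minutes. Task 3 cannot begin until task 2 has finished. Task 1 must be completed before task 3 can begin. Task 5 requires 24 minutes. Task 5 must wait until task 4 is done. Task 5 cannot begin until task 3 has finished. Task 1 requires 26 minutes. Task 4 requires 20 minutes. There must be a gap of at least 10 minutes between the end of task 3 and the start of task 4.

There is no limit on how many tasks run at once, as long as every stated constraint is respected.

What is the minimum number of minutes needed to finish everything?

175

Task 6 has no prerequisites, so it starts at minute 0 and finishes at minute 50.
Nothing blocks task 1, so it runs from minute 0 to minute 26.
Task 2 waits on task 1 (finishes minute 26), so it starts at minute 26 and finishes at 26 + 70 = minute 96.
Task 3 cannot start until task 2 (finishes minute 96); task 1 (finishes minute 26). The controlling bound is minute 96, so task 3 finishes at 96 + 25 = minute 121.
After task 3 (finishes minute 121, plus 10-minute gap → minute 131), task 4 can start at minute 131 and finishes at minute 151.
For task 5: task 4 (finishes minute 151); task 3 (finishes minute 121). Taking the maximum gives a start of minute 151, and it finishes at 151 + 24 = minute 175.
All tasks are finished once the last one completes. Finish times: Task 1 at 26, Task 2 at 96, Task 3 at 121, Task 4 at 151, Task 5 at 175, Task 6 at 50. The latest is minute 175.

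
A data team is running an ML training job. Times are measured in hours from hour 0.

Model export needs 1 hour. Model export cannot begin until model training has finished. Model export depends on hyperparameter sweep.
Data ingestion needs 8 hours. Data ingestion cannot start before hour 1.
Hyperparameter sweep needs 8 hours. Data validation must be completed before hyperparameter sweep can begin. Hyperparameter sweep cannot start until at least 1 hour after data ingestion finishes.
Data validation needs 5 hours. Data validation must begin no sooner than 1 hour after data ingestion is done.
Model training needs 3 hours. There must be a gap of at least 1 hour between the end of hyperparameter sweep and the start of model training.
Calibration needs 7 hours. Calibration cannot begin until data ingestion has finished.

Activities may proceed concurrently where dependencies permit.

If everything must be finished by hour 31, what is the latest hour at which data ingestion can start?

4

Model export has no dependents, so it just needs to finish by hour 31. Starting by 31 − 1 = hour 30 achieves that.
Model training must finish before model export (must start by hour 30). With a 3-hour duration, model training must start by 30 − 3 = hour 27.
Hyperparameter sweep must finish in time for model training (must start by hour 27, minus 1-hour gap → hour 26); model export (must start by hour 30). The tightest is hour 26, so hyperparameter sweep must start by 26 − 8 = hour 18.
Since hyperparameter sweep (must start by hour 18) depends on it, data validation must finish by hour 18. Backing off its 5-hour duration gives a latest start of hour 13.
Nothing follows calibration; the deadline of hour 31 is its only limit. It must start by 31 − 7 = hour 24.
For data ingestion: data validation (must start by hour 13, minus 1-hour gap → hour 12); hyperparameter sweep (must start by hour 18, minus 1-hour gap → hour 17); calibration (must start by hour 24). The most restrictive is hour 12; with an 8-hour duration, data ingestion must start by hour 4.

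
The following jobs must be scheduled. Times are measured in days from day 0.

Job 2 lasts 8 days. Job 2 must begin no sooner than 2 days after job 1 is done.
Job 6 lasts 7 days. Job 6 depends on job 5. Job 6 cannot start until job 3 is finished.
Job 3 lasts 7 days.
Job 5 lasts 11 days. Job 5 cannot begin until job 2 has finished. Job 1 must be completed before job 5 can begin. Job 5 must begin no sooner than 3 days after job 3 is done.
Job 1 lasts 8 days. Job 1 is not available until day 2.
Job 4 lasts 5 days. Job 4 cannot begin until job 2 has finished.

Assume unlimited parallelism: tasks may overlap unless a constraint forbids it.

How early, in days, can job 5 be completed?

31

Nothing blocks job 3, so it runs from day 0 to day 7.
Job 1 waits on its own release at day 2, so it starts at day 2 and finishes at 2 + 8 = day 10.
Job 2 waits on job 1 (finishes day 10, plus 2-day gap → day 12), so it starts at day 12 and finishes at 12 + 8 = day 20.
Job 5 needs all of job 2 (finishes day 20); job 1 (finishes day 10); job 3 (finishes day 7, plus 3-day gap → day 10). That puts its earliest start at day 20; it finishes at 20 + 11 = day 31.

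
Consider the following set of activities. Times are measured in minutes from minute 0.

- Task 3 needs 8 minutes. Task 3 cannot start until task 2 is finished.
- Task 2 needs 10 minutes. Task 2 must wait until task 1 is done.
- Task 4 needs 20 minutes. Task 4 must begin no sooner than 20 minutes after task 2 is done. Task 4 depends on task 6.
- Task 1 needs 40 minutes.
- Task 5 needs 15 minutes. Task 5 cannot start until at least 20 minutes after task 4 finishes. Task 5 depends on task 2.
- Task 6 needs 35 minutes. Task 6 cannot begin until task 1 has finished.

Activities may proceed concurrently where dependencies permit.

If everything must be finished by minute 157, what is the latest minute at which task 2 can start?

Task 3 has no dependents, so it just needs to finish by minute 157. Starting by 157 − 8 = minute 149 achieves that.
Task 5 must finish by minute 157; it takes 15 minutes, so it must start by 157 − 15 = minute 142.
Task 4 must finish before task 5 (must start by minute 142, minus 20-minute gap → minute 122). With a 20-minute duration, task 4 must start by 122 − 20 = minute 102.
Task 2 has several dependents: task 3 (must start by minute 149); task 4 (must start by minute 102, minus 20-minute gap → minute 82); task 5 (must start by minute 142). The earliest of those limits is minute 82, so task 2 must start by 82 − 10 = minute 72.

72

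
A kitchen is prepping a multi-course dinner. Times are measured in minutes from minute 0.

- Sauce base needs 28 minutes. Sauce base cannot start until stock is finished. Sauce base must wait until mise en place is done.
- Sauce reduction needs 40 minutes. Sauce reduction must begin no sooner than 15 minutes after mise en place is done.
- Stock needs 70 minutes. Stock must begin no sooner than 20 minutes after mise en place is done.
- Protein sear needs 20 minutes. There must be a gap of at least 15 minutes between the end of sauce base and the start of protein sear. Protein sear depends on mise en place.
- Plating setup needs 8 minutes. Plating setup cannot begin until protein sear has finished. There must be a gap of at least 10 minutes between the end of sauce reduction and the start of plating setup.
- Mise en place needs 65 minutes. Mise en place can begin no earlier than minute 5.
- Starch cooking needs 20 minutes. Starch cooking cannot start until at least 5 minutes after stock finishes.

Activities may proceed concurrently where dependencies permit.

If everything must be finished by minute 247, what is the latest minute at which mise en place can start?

Plating setup must finish by minute 247; it takes 8 minutes, so it must start by 247 − 8 = minute 239.
Protein sear feeds into plating setup (must start by minute 239); so protein sear must finish by minute 239 and therefore start by minute 219.
Sauce base has to be done before protein sear (must start by minute 219, minus 15-minute gap → minute 204). That means finishing by minute 204, i.e. starting by 204 − 28 = minute 176.
Nothing follows starch cooking; the deadline of minute 247 is its only limit. It must start by 247 − 20 = minute 227.
For stock: sauce base (must start by minute 176); starch cooking (must start by minute 227, minus 5-minute gap → minute 222). The most restrictive is minute 176; with a 70-minute duration, stock must start by minute 106.
Sauce reduction feeds into plating setup (must start by minute 239, minus 10-minute gap → minute 229); so sauce reduction must finish by minute 229 and therefore start by minute 189.
Mise en place has several dependents: stock (must start by minute 106, minus 20-minute gap → minute 86); sauce base (must start by minute 176); protein sear (must start by minute 219); sauce reduction (must start by minute 189, minus 15-minute gap → minute 174). The earliest of those limits is minute 86, so mise en place must start by 86 − 65 = minute 21.

21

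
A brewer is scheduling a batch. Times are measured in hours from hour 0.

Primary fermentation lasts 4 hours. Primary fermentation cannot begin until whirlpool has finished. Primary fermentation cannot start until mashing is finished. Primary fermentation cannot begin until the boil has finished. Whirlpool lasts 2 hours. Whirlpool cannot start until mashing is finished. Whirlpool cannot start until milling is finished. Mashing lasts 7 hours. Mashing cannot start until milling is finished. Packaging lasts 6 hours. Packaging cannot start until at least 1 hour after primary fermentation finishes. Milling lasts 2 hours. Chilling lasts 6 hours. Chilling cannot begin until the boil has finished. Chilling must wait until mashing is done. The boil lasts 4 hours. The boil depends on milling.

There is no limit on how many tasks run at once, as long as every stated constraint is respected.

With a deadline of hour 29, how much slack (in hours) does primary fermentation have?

Milling can start immediately at hour 0; it finishes at hour 2.
The boil cannot begin until milling (finishes hour 2). It runs from hour 2 to 2 + 4 = hour 6.
Mashing waits on milling (finishes hour 2), so it starts at hour 2 and finishes at 2 + 7 = hour 9.
Whirlpool has to wait for mashing (finishes hour 9); milling (finishes hour 2). The latest of these is hour 9, so whirlpool runs hour 9 to 9 + 2 = hour 11.
Primary fermentation has to wait for whirlpool (finishes hour 11); mashing (finishes hour 9); the boil (finishes hour 6). The latest of these is hour 11, so primary fermentation runs hour 11 to 11 + 4 = hour 15.

Working backward from the deadline:
To finish by hour 29, packaging (duration 6) must start no later than hour 23.
Primary fermentation feeds into packaging (must start by hour 23, minus 1-hour gap → hour 22); so primary fermentation must finish by hour 22 and therefore start by hour 18.
So primary fermentation can start as early as hour 11 and as late as hour 18, giving 18 − 11 = 7 hours of slack.

7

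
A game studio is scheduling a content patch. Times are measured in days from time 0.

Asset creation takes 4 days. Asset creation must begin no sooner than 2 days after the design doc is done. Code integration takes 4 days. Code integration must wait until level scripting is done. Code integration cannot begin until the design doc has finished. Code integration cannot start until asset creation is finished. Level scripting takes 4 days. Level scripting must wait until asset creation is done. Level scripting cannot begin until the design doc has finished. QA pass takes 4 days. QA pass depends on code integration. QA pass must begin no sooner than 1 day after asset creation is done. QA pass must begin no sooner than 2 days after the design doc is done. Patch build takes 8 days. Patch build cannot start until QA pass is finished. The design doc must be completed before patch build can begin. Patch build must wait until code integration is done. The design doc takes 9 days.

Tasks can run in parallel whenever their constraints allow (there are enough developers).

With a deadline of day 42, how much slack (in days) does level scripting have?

Nothing blocks the design doc, so it runs from day 0 to day 9.
Asset creation waits on the design doc (finishes day 9, plus 2-day gap → day 11), so it starts at day 11 and finishes at 11 + 4 = day 15.
Level scripting needs all of asset creation (finishes day 15); the design doc (finishes day 9). That puts its earliest start at day 15; it finishes at 15 + 4 = day 19.

Working backward from the deadline:
Patch build must finish by day 42; it takes 8 days, so it must start by 42 − 8 = day 34.
QA pass has to be done before patch build (must start by day 34). That means finishing by day 34, i.e. starting by 34 − 4 = day 30.
Code integration has several dependents: QA pass (must start by day 30); patch build (must start by day 34). The earliest of those limits is day 30, so code integration must start by 30 − 4 = day 26.
Level scripting must finish before code integration (must start by day 26). With a 4-day duration, level scripting must start by 26 − 4 = day 22.
So level scripting can start as early as day 15 and as late as day 22, giving 22 − 15 = 7 days of slack.

7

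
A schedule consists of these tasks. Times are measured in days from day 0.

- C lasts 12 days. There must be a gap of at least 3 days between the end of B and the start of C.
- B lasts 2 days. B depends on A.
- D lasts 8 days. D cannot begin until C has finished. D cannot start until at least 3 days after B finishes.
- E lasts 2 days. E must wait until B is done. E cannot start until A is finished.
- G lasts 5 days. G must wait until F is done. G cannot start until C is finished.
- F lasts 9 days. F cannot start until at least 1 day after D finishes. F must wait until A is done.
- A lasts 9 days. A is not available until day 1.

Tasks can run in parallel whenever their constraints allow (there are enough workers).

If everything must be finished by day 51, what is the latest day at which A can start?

Nothing follows G; the deadline of day 51 is its only limit. It must start by 51 − 5 = day 46.
F feeds into G (must start by day 46); so F must finish by day 46 and therefore start by day 37.
D must finish before F (must start by day 37, minus 1-day gap → day 36). With an 8-day duration, D must start by 36 − 8 = day 28.
C has several dependents: D (must start by day 28); G (must start by day 46). The earliest of those limits is day 28, so C must start by 28 − 12 = day 16.
Nothing follows E; the deadline of day 51 is its only limit. It must start by 51 − 2 = day 49.
For B: C (must start by day 16, minus 3-day gap → day 13); D (must start by day 28, minus 3-day gap → day 25); E (must start by day 49). The most restrictive is day 13; with a 2-day duration, B must start by day 11.
A must finish in time for B (must start by day 11); E (must start by day 49); F (must start by day 37). The tightest is day 11, so A must start by 11 − 9 = day 2.

2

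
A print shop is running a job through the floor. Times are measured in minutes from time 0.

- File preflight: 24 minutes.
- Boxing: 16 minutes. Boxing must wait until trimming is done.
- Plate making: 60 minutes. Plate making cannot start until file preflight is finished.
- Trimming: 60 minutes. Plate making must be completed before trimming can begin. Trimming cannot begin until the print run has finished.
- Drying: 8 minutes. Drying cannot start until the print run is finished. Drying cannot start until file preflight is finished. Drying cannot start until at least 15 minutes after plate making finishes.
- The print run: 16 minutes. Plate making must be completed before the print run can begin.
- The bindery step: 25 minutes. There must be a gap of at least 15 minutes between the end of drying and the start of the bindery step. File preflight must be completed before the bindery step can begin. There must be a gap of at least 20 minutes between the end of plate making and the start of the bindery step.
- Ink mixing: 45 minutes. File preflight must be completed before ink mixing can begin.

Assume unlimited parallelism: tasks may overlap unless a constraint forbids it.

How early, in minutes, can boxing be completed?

176

Nothing blocks file preflight, so it runs from minute 0 to minute 24.
Plate making waits on file preflight (finishes minute 24), so it starts at minute 24 and finishes at 24 + 60 = minute 84.
The print run waits on plate making (finishes minute 84), so it starts at minute 84 and finishes at 84 + 16 = minute 100.
For trimming: plate making (finishes minute 84); the print run (finishes minute 100). Taking the maximum gives a start of minute 100, and it finishes at 100 + 60 = minute 160.
Boxing waits on trimming (finishes minute 160), so it starts at minute 160 and finishes at 160 + 16 = minute 176.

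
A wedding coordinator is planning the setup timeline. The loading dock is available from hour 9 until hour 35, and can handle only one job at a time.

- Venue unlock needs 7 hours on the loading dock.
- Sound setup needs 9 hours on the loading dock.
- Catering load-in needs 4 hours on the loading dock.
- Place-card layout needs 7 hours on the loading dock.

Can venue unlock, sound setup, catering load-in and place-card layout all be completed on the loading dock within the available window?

The loading dock window is 35 − 9 = 26 hours.
Running back to back, the jobs need 7 + 9 + 4 + 7 = 27 hours on the loading dock.
Since 27 > 26, they cannot all fit.

No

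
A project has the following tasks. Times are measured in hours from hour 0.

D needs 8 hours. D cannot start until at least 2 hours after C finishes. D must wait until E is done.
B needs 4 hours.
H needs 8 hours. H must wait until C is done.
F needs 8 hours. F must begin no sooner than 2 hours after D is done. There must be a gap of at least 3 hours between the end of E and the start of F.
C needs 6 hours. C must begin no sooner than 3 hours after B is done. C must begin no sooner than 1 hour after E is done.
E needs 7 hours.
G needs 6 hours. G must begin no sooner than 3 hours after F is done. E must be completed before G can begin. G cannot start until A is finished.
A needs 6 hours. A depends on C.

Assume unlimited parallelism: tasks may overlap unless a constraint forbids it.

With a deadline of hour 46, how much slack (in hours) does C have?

3

E has no prerequisites, so it starts at hour 0 and finishes at hour 7.
Nothing blocks B, so it runs from hour 0 to hour 4.
C cannot start until B (finishes hour 4, plus 3-hour gap → hour 7); E (finishes hour 7, plus 1-hour gap → hour 8). The controlling bound is hour 8, so C finishes at 8 + 6 = hour 14.

Working backward from the deadline:
Nothing follows G; the deadline of hour 46 is its only limit. It must start by 46 − 6 = hour 40.
A feeds into G (must start by hour 40); so A must finish by hour 40 and therefore start by hour 34.
F must finish before G (must start by hour 40, minus 3-hour gap → hour 37). With an 8-hour duration, F must start by 37 − 8 = hour 29.
Since F (must start by hour 29, minus 2-hour gap → hour 27) depends on it, D must finish by hour 27. Backing off its 8-hour duration gives a latest start of hour 19.
H must finish by hour 46; it takes 8 hours, so it must start by 46 − 8 = hour 38.
For C: A (must start by hour 34); D (must start by hour 19, minus 2-hour gap → hour 17); H (must start by hour 38). The most restrictive is hour 17; with a 6-hour duration, C must start by hour 11.
So C can start as early as hour 8 and as late as hour 11, giving 11 − 8 = 3 hours of slack.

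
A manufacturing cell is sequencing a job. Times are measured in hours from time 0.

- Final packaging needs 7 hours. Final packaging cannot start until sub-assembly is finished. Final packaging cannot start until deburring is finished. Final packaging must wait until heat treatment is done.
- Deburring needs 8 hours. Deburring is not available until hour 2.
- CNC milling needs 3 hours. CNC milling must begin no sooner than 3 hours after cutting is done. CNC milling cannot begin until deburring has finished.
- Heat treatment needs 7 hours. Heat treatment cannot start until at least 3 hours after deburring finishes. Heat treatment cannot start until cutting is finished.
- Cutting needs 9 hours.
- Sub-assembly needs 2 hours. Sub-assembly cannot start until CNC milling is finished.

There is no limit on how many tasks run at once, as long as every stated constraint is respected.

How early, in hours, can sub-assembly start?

15

Deburring cannot begin until its own release at hour 2. It runs from hour 2 to 2 + 8 = hour 10.
Cutting has no prerequisites, so it starts at hour 0 and finishes at hour 9.
CNC milling has to wait for cutting (finishes hour 9, plus 3-hour gap → hour 12); deburring (finishes hour 10). The latest of these is hour 12, so CNC milling runs hour 12 to 12 + 3 = hour 15.
Sub-assembly waits on CNC milling (finishes hour 15), so the earliest it can start is hour 15.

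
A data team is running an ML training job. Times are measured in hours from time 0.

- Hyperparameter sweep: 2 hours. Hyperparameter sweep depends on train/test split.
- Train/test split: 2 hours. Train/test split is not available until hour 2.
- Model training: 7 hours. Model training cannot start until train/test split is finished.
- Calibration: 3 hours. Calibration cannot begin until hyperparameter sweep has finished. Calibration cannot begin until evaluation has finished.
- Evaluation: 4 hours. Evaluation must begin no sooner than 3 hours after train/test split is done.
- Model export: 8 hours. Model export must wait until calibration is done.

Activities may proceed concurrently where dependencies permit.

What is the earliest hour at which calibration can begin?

Train/test split waits on its own release at hour 2, so it starts at hour 2 and finishes at 2 + 2 = hour 4.
Evaluation waits on train/test split (finishes hour 4, plus 3-hour gap → hour 7), so it starts at hour 7 and finishes at 7 + 4 = hour 11.
Hyperparameter sweep cannot begin until train/test split (finishes hour 4). It runs from hour 4 to 4 + 2 = hour 6.
Calibration waits on hyperparameter sweep (finishes hour 6); evaluation (finishes hour 11). The latest of these is hour 11, which is the earliest calibration can start.

11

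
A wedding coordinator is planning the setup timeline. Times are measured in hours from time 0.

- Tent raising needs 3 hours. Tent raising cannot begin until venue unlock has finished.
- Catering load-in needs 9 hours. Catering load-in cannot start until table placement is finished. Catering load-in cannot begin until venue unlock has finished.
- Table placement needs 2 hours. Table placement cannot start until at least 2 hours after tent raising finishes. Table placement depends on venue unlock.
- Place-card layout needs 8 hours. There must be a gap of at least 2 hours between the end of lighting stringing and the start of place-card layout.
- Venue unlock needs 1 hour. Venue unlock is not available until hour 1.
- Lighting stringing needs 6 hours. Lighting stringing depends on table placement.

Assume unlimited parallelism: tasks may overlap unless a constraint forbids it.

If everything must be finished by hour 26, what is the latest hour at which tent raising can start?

Place-card layout has no dependents, so it just needs to finish by hour 26. Starting by 26 − 8 = hour 18 achieves that.
Since place-card layout (must start by hour 18, minus 2-hour gap → hour 16) depends on it, lighting stringing must finish by hour 16. Backing off its 6-hour duration gives a latest start of hour 10.
Nothing follows catering load-in; the deadline of hour 26 is its only limit. It must start by 26 − 9 = hour 17.
Table placement must finish in time for lighting stringing (must start by hour 10); catering load-in (must start by hour 17). The tightest is hour 10, so table placement must start by 10 − 2 = hour 8.
Tent raising feeds into table placement (must start by hour 8, minus 2-hour gap → hour 6); so tent raising must finish by hour 6 and therefore start by hour 3.

3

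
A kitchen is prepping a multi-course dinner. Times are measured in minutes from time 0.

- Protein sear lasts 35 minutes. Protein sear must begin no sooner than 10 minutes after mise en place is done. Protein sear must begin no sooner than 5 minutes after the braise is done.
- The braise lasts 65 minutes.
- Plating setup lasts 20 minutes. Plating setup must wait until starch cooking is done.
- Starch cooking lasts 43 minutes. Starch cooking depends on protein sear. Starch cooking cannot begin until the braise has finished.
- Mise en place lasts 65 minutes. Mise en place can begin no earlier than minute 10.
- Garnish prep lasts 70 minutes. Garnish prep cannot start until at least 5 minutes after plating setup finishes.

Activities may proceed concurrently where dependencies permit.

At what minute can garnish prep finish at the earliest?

Nothing blocks the braise, so it runs from minute 0 to minute 65.
Mise en place waits on its own release at minute 10, so it starts at minute 10 and finishes at 10 + 65 = minute 75.
For protein sear: mise en place (finishes minute 75, plus 10-minute gap → minute 85); the braise (finishes minute 65, plus 5-minute gap → minute 70). Taking the maximum gives a start of minute 85, and it finishes at 85 + 35 = minute 120.
Starch cooking needs all of protein sear (finishes minute 120); the braise (finishes minute 65). That puts its earliest start at minute 120; it finishes at 120 + 43 = minute 163.
Plating setup waits on starch cooking (finishes minute 163), so it starts at minute 163 and finishes at 163 + 20 = minute 183.
After plating setup (finishes minute 183, plus 5-minute gap → minute 188), garnish prep can start at minute 188 and finishes at minute 258.

258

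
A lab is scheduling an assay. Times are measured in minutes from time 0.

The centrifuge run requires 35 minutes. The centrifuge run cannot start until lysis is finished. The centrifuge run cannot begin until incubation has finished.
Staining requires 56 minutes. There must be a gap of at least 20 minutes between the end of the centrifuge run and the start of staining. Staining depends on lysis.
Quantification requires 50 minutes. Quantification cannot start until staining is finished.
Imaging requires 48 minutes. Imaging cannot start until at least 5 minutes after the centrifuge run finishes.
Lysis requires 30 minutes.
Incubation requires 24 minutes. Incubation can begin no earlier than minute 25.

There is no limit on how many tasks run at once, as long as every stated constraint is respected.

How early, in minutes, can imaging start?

89

Incubation cannot begin until its own release at minute 25. It runs from minute 25 to 25 + 24 = minute 49.
Nothing blocks lysis, so it runs from minute 0 to minute 30.
The centrifuge run has to wait for lysis (finishes minute 30); incubation (finishes minute 49). The latest of these is minute 49, so the centrifuge run runs minute 49 to 49 + 35 = minute 84.
Imaging waits on the centrifuge run (finishes minute 84, plus 5-minute gap → minute 89), so the earliest it can start is minute 89.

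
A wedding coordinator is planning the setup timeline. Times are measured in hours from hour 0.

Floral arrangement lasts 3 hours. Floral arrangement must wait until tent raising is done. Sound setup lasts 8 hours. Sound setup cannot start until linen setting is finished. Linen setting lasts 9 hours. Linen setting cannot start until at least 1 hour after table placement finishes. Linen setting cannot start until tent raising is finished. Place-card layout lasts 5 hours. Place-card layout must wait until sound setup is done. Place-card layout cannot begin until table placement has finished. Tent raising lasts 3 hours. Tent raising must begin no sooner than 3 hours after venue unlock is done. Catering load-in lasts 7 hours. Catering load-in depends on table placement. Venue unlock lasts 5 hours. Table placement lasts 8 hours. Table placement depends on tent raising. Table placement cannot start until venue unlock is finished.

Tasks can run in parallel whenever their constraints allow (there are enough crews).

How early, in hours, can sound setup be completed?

37

Nothing blocks venue unlock, so it runs from hour 0 to hour 5.
Tent raising cannot begin until venue unlock (finishes hour 5, plus 3-hour gap → hour 8). It runs from hour 8 to 8 + 3 = hour 11.
Table placement cannot start until tent raising (finishes hour 11); venue unlock (finishes hour 5). The controlling bound is hour 11, so table placement finishes at 11 + 8 = hour 19.
For linen setting: table placement (finishes hour 19, plus 1-hour gap → hour 20); tent raising (finishes hour 11). Taking the maximum gives a start of hour 20, and it finishes at 20 + 9 = hour 29.
Sound setup cannot begin until linen setting (finishes hour 29). It runs from hour 29 to 29 + 8 = hour 37.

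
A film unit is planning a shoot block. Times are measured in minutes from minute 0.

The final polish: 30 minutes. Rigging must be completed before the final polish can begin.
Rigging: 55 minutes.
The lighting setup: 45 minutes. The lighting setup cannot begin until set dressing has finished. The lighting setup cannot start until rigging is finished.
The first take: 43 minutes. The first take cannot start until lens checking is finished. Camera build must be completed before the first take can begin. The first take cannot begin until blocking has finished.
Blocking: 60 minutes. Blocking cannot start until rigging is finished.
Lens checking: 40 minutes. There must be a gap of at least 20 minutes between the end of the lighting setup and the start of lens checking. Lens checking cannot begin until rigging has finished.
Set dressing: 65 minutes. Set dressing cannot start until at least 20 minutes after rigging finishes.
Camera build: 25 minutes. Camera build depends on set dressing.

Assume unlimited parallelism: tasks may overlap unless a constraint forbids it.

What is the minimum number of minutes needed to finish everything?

Nothing blocks rigging, so it runs from minute 0 to minute 55.
The final polish waits on rigging (finishes minute 55), so it starts at minute 55 and finishes at 55 + 30 = minute 85.
Blocking cannot begin until rigging (finishes minute 55). It runs from minute 55 to 55 + 60 = minute 115.
After rigging (finishes minute 55, plus 20-minute gap → minute 75), set dressing can start at minute 75 and finishes at minute 140.
After set dressing (finishes minute 140), camera build can start at minute 140 and finishes at minute 165.
The lighting setup cannot start until set dressing (finishes minute 140); rigging (finishes minute 55). The controlling bound is minute 140, so the lighting setup finishes at 140 + 45 = minute 185.
Lens checking has to wait for the lighting setup (finishes minute 185, plus 20-minute gap → minute 205); rigging (finishes minute 55). The latest of these is minute 205, so lens checking runs minute 205 to 205 + 40 = minute 245.
The first take needs all of lens checking (finishes minute 245); camera build (finishes minute 165); blocking (finishes minute 115). That puts its earliest start at minute 245; it finishes at 245 + 43 = minute 288.
All tasks are finished once the last one completes. Finish times: Rigging at 55, Set dressing at 140, The lighting setup at 185, Camera build at 165, Lens checking at 245, Blocking at 115, The final polish at 85, The first take at 288. The latest is minute 288.

288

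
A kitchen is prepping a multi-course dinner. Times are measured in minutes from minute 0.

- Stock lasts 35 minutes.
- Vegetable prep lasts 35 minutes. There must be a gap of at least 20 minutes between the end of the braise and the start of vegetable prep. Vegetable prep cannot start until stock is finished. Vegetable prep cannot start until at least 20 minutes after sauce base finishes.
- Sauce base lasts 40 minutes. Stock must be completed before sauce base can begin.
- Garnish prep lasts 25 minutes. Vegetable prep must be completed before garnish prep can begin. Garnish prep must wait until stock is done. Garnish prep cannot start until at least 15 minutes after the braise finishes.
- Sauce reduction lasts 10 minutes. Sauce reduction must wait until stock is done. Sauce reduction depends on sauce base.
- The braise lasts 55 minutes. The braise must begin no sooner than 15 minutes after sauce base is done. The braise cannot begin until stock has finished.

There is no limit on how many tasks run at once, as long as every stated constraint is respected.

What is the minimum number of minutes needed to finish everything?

225

Nothing blocks stock, so it runs from minute 0 to minute 35.
After stock (finishes minute 35), sauce base can start at minute 35 and finishes at minute 75.
Sauce reduction needs all of stock (finishes minute 35); sauce base (finishes minute 75). That puts its earliest start at minute 75; it finishes at 75 + 10 = minute 85.
The braise needs all of sauce base (finishes minute 75, plus 15-minute gap → minute 90); stock (finishes minute 35). That puts its earliest start at minute 90; it finishes at 90 + 55 = minute 145.
Vegetable prep has to wait for the braise (finishes minute 145, plus 20-minute gap → minute 165); stock (finishes minute 35); sauce base (finishes minute 75, plus 20-minute gap → minute 95). The latest of these is minute 165, so vegetable prep runs minute 165 to 165 + 35 = minute 200.
Garnish prep cannot start until vegetable prep (finishes minute 200); stock (finishes minute 35); the braise (finishes minute 145, plus 15-minute gap → minute 160). The controlling bound is minute 200, so garnish prep finishes at 200 + 25 = minute 225.
All tasks are finished once the last one completes. Finish times: Stock at 35, Sauce base at 75, The braise at 145, Vegetable prep at 200, Sauce reduction at 85, Garnish prep at 225. The latest is minute 225.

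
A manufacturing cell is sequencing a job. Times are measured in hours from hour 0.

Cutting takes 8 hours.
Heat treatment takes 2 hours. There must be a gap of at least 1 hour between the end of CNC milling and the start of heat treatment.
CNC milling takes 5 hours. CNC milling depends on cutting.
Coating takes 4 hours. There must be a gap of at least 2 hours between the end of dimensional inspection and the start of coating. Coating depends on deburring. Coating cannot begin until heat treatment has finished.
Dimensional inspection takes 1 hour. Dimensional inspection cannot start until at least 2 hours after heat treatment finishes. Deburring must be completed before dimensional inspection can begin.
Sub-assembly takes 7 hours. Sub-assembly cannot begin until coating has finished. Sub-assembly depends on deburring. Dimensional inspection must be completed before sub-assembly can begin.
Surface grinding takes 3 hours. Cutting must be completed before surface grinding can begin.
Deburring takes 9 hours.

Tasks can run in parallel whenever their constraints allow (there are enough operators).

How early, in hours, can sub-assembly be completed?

Deburring has no prerequisites, so it starts at hour 0 and finishes at hour 9.
Nothing blocks cutting, so it runs from hour 0 to hour 8.
After cutting (finishes hour 8), CNC milling can start at hour 8 and finishes at hour 13.
Heat treatment cannot begin until CNC milling (finishes hour 13, plus 1-hour gap → hour 14). It runs from hour 14 to 14 + 2 = hour 16.
For dimensional inspection: heat treatment (finishes hour 16, plus 2-hour gap → hour 18); deburring (finishes hour 9). Taking the maximum gives a start of hour 18, and it finishes at 18 + 1 = hour 19.
Coating needs all of dimensional inspection (finishes hour 19, plus 2-hour gap → hour 21); deburring (finishes hour 9); heat treatment (finishes hour 16). That puts its earliest start at hour 21; it finishes at 21 + 4 = hour 25.
For sub-assembly: coating (finishes hour 25); deburring (finishes hour 9); dimensional inspection (finishes hour 19). Taking the maximum gives a start of hour 25, and it finishes at 25 + 7 = hour 32.

32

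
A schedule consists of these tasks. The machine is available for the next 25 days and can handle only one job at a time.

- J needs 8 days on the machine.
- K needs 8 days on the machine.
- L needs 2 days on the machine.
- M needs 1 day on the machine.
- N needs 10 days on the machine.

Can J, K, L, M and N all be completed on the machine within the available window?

Running back to back, the jobs need 8 + 8 + 2 + 1 + 10 = 29 days on the machine.
Since 29 > 25, they cannot all fit.

No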